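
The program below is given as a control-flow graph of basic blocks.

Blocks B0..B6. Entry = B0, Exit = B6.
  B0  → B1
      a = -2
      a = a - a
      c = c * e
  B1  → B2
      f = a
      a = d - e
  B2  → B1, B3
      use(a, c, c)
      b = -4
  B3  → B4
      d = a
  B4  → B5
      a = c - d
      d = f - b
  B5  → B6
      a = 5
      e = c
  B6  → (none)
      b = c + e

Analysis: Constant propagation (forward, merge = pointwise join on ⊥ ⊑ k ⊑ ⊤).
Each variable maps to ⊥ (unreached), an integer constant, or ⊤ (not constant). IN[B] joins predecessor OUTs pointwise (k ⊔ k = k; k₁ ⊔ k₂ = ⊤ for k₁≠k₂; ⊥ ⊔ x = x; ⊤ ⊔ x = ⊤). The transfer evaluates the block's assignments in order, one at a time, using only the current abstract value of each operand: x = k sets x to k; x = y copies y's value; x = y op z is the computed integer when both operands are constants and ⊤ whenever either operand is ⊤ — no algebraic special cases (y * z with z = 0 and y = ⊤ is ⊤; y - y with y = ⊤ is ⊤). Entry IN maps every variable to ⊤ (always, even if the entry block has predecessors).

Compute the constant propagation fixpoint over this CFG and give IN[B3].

Fixpoint table:
  B0:  IN=(all ⊤)  OUT={a:0; rest ⊤}
  B1:  IN=(all ⊤)  OUT=(all ⊤)
  B2:  IN=(all ⊤)  OUT={b:-4; rest ⊤}
  B3:  IN={b:-4; rest ⊤}  OUT={b:-4; rest ⊤}
  B4:  IN={b:-4; rest ⊤}  OUT={b:-4; rest ⊤}
  B5:  IN={b:-4; rest ⊤}  OUT={a:5, b:-4; rest ⊤}
  B6:  IN={a:5, b:-4; rest ⊤}  OUT={a:5; rest ⊤}

Merge at B3: IN[B3] = OUT[B2] = {a: ⊤, b: -4, c: ⊤, d: ⊤, e: ⊤, f: ⊤}

Answer: {a: ⊤, b: -4, c: ⊤, d: ⊤, e: ⊤, f: ⊤}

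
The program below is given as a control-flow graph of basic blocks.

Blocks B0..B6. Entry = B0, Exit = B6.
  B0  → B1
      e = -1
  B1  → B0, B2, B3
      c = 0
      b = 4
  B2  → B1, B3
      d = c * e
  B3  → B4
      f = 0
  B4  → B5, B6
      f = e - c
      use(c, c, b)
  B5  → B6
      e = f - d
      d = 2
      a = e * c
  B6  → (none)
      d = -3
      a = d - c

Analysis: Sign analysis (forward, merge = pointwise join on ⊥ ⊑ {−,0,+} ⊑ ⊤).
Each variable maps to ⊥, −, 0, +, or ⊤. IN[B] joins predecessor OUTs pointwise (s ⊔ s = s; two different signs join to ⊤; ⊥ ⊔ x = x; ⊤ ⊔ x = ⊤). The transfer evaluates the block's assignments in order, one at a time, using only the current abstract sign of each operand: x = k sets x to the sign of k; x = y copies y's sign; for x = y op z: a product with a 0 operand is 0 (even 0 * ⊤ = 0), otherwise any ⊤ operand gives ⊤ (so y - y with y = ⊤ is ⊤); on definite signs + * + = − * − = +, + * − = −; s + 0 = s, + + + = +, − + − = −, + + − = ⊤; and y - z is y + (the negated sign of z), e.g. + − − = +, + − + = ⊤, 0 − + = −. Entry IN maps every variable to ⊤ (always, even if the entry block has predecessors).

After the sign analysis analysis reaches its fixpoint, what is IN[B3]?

Converged values:
  B0: | IN=(all ⊤) | OUT={e:-; rest ⊤}
  B1: | IN={e:-; rest ⊤} | OUT={b:+, c:0, e:-; rest ⊤}
  B2: | IN={b:+, c:0, e:-; rest ⊤} | OUT={b:+, c:0, d:0, e:-; rest ⊤}
  B3: | IN={b:+, c:0, e:-; rest ⊤} | OUT={b:+, c:0, e:-, f:0; rest ⊤}
  B4: | IN={b:+, c:0, e:-, f:0; rest ⊤} | OUT={b:+, c:0, e:-, f:-; rest ⊤}
  B5: | IN={b:+, c:0, e:-, f:-; rest ⊤} | OUT={a:0, b:+, c:0, d:+, f:-; rest ⊤}
  B6: | IN={b:+, c:0, f:-; rest ⊤} | OUT={a:-, b:+, c:0, d:-, f:-; rest ⊤}

Merge at B3: IN[B3] = OUT[B1] ⊔ OUT[B2] = {a: ⊤, b: +, c: 0, d: ⊤, e: -, f: ⊤}

Answer: {a: ⊤, b: +, c: 0, d: ⊤, e: -, f: ⊤}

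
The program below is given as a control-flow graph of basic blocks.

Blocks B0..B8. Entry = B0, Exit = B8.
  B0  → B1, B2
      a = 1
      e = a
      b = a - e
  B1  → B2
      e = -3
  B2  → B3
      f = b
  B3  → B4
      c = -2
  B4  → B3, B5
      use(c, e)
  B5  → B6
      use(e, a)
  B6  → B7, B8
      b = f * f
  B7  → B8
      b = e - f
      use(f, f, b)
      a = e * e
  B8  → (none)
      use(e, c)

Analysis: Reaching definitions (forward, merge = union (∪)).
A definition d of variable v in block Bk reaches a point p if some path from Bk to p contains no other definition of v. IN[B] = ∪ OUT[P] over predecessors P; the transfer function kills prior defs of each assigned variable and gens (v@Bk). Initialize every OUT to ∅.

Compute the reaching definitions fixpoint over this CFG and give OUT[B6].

Converged values:
  B0:  IN={}  OUT={a@B0, b@B0, e@B0}
  B1:  IN={a@B0, b@B0, e@B0}  OUT={a@B0, b@B0, e@B1}
  B2:  IN={a@B0, b@B0, e@B0, e@B1}  OUT={a@B0, b@B0, e@B0, e@B1, f@B2}
  B3:  IN={a@B0, b@B0, c@B3, e@B0, e@B1, f@B2}  OUT={a@B0, b@B0, c@B3, e@B0, e@B1, f@B2}
  B4:  IN={a@B0, b@B0, c@B3, e@B0, e@B1, f@B2}  OUT={a@B0, b@B0, c@B3, e@B0, e@B1, f@B2}
  B5:  IN={a@B0, b@B0, c@B3, e@B0, e@B1, f@B2}  OUT={a@B0, b@B0, c@B3, e@B0, e@B1, f@B2}
  B6:  IN={a@B0, b@B0, c@B3, e@B0, e@B1, f@B2}  OUT={a@B0, b@B6, c@B3, e@B0, e@B1, f@B2}
  B7:  IN={a@B0, b@B6, c@B3, e@B0, e@B1, f@B2}  OUT={a@B7, b@B7, c@B3, e@B0, e@B1, f@B2}
  B8:  IN={a@B0, a@B7, b@B6, b@B7, c@B3, e@B0, e@B1, f@B2}  OUT={a@B0, a@B7, b@B6, b@B7, c@B3, e@B0, e@B1, f@B2}

Merge at B6: IN[B6] = OUT[B5] = {a@B0, b@B0, c@B3, e@B0, e@B1, f@B2}
Applying B6's transfer function to that IN value gives OUT[B6] (row B6 above).

Answer: {a@B0, b@B6, c@B3, e@B0, e@B1, f@B2}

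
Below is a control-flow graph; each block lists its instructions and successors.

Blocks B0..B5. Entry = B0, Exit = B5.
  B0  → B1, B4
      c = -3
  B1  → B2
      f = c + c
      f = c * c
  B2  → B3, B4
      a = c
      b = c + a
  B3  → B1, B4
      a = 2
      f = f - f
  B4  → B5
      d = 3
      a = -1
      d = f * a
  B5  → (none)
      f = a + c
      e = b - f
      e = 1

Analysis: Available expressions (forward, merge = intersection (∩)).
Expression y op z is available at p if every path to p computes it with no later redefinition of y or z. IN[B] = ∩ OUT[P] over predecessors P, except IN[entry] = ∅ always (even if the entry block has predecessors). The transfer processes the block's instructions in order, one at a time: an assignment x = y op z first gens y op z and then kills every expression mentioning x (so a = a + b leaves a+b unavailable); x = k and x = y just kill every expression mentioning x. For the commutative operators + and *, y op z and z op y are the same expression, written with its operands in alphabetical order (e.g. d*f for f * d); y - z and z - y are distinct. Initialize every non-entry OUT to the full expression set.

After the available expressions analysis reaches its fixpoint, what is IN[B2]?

Answer: {c*c, c+c}

Derivation:
Fixpoint table:
  B0:  IN={}  OUT={}
  B1:  IN={}  OUT={c*c, c+c}
  B2:  IN={c*c, c+c}  OUT={a+c, c*c, c+c}
  B3:  IN={a+c, c*c, c+c}  OUT={c*c, c+c}
  B4:  IN={}  OUT={a*f}
  B5:  IN={a*f}  OUT={a+c, b-f}

Merge at B2: IN[B2] = OUT[B1] = {c*c, c+c}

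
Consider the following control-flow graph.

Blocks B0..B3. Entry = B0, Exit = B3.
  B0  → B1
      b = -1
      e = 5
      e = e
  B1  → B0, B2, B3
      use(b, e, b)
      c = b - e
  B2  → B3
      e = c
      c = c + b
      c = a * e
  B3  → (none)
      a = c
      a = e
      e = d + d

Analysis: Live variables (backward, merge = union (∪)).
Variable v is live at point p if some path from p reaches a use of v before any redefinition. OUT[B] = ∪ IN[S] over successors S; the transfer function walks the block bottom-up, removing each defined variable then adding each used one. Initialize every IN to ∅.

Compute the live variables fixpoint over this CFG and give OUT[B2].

Converged values:
  B0: | IN={a, d} | OUT={a, b, d, e}
  B1: | IN={a, b, d, e} | OUT={a, b, c, d, e}
  B2: | IN={a, b, c, d} | OUT={c, d, e}
  B3: | IN={c, d, e} | OUT={}

Merge at B2: OUT[B2] = IN[B3] = {c, d, e}

Answer: {c, d, e}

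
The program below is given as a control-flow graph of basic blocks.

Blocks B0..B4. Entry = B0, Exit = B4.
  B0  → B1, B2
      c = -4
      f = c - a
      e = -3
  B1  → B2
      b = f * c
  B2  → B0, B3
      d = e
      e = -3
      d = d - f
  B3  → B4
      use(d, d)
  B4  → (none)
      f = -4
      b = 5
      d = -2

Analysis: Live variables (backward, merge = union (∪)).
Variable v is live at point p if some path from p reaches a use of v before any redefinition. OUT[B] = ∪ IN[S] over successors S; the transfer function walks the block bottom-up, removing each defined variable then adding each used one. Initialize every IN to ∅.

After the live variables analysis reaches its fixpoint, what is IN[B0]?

Fixpoint table:
  B0: | IN={a} | OUT={a, c, e, f}
  B1: | IN={a, c, e, f} | OUT={a, e, f}
  B2: | IN={a, e, f} | OUT={a, d}
  B3: | IN={d} | OUT={}
  B4: | IN={} | OUT={}

Merge at B0: OUT[B0] = IN[B1] ⊔ IN[B2] = {a, c, e, f}
Applying B0's transfer function to that OUT value gives IN[B0] (row B0 above).

Answer: {a}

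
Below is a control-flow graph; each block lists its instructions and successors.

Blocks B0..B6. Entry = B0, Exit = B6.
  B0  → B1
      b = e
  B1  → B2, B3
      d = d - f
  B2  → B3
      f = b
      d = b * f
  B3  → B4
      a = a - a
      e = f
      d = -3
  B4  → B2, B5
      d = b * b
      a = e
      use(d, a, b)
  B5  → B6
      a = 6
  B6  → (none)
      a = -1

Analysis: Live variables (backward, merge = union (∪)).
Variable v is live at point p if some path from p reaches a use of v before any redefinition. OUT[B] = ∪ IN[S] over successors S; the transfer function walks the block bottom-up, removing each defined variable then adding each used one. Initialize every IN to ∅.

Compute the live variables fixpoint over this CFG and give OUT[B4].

Fixpoint table:
  B0: | IN={a, d, e, f} | OUT={a, b, d, f}
  B1: | IN={a, b, d, f} | OUT={a, b, f}
  B2: | IN={a, b} | OUT={a, b, f}
  B3: | IN={a, b, f} | OUT={b, e}
  B4: | IN={b, e} | OUT={a, b}
  B5: | IN={} | OUT={}
  B6: | IN={} | OUT={}

Merge at B4: OUT[B4] = IN[B2] ⊔ IN[B5] = {a, b}

Answer: {a, b}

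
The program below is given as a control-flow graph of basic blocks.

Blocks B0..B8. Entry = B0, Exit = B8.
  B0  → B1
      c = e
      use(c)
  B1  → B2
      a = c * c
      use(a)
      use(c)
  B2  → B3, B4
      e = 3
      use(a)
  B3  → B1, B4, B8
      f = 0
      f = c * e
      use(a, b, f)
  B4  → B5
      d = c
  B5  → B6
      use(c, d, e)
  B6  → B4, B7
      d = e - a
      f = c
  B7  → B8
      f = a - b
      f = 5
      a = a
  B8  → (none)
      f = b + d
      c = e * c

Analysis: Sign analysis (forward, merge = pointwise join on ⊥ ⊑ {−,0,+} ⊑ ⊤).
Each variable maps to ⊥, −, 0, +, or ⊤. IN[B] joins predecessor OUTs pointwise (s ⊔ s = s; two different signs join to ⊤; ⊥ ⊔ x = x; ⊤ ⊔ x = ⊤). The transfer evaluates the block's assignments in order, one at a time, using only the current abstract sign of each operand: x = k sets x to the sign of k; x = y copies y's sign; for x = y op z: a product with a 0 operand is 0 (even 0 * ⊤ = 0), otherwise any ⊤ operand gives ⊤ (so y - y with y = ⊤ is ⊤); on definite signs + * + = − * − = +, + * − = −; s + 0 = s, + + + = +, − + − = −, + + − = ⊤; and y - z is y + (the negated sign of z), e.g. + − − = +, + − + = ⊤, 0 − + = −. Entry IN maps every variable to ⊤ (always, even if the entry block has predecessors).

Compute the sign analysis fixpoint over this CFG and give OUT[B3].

Per-block solution:
  B0: | IN=(all ⊤) | OUT=(all ⊤)
  B1: | IN=(all ⊤) | OUT=(all ⊤)
  B2: | IN=(all ⊤) | OUT={e:+; rest ⊤}
  B3: | IN={e:+; rest ⊤} | OUT={e:+; rest ⊤}
  B4: | IN={e:+; rest ⊤} | OUT={e:+; rest ⊤}
  B5: | IN={e:+; rest ⊤} | OUT={e:+; rest ⊤}
  B6: | IN={e:+; rest ⊤} | OUT={e:+; rest ⊤}
  B7: | IN={e:+; rest ⊤} | OUT={e:+, f:+; rest ⊤}
  B8: | IN={e:+; rest ⊤} | OUT={e:+; rest ⊤}

Merge at B3: IN[B3] = OUT[B2] = {a: ⊤, b: ⊤, c: ⊤, d: ⊤, e: +, f: ⊤}
Applying B3's transfer function to that IN value gives OUT[B3] (row B3 above).

Answer: {a: ⊤, b: ⊤, c: ⊤, d: ⊤, e: +, f: ⊤}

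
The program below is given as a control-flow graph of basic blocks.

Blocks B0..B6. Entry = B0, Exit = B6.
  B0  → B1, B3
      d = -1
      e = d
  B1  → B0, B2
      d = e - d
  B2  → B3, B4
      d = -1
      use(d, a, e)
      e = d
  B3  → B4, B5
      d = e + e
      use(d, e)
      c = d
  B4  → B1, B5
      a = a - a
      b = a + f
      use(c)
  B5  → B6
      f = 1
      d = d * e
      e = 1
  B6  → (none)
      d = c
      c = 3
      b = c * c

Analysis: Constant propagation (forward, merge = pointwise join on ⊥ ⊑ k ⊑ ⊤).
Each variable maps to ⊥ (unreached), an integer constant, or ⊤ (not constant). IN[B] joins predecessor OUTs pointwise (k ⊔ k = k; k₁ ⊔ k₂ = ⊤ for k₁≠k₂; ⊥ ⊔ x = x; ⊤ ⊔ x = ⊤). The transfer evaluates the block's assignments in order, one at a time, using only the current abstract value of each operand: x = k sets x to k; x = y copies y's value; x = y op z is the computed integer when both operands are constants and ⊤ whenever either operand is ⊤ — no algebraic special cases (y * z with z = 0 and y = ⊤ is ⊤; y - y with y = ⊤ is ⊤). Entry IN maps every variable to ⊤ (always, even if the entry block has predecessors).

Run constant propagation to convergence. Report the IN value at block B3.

Per-block solution:
  B0:   IN=(all ⊤)   OUT={d:-1, e:-1; rest ⊤}
  B1:   IN={e:-1; rest ⊤}   OUT={e:-1; rest ⊤}
  B2:   IN={e:-1; rest ⊤}   OUT={d:-1, e:-1; rest ⊤}
  B3:   IN={d:-1, e:-1; rest ⊤}   OUT={c:-2, d:-2, e:-1; rest ⊤}
  B4:   IN={e:-1; rest ⊤}   OUT={e:-1; rest ⊤}
  B5:   IN={e:-1; rest ⊤}   OUT={e:1, f:1; rest ⊤}
  B6:   IN={e:1, f:1; rest ⊤}   OUT={b:9, c:3, e:1, f:1; rest ⊤}

Merge at B3: IN[B3] = OUT[B0] ⊔ OUT[B2] = {a: ⊤, b: ⊤, c: ⊤, d: -1, e: -1, f: ⊤}

Answer: {a: ⊤, b: ⊤, c: ⊤, d: -1, e: -1, f: ⊤}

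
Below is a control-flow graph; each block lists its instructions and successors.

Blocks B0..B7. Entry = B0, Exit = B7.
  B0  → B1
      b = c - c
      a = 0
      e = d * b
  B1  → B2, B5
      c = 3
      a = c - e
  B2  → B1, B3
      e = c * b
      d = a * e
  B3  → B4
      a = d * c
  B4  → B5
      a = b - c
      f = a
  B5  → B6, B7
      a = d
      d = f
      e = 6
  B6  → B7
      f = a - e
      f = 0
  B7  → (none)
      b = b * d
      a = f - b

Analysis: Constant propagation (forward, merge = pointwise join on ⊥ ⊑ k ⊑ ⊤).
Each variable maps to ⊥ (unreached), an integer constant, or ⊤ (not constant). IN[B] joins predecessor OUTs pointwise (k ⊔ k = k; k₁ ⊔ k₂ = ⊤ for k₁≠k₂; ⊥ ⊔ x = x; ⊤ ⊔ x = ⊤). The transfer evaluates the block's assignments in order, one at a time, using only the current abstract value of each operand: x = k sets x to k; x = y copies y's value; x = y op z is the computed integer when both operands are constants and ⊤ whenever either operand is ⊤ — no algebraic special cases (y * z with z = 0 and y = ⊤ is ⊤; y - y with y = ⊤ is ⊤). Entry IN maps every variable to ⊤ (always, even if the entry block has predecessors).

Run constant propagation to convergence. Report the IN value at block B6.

Per-block solution:
  B0:  IN=(all ⊤)  OUT={a:0; rest ⊤}
  B1:  IN=(all ⊤)  OUT={c:3; rest ⊤}
  B2:  IN={c:3; rest ⊤}  OUT={c:3; rest ⊤}
  B3:  IN={c:3; rest ⊤}  OUT={c:3; rest ⊤}
  B4:  IN={c:3; rest ⊤}  OUT={c:3; rest ⊤}
  B5:  IN={c:3; rest ⊤}  OUT={c:3, e:6; rest ⊤}
  B6:  IN={c:3, e:6; rest ⊤}  OUT={c:3, e:6, f:0; rest ⊤}
  B7:  IN={c:3, e:6; rest ⊤}  OUT={c:3, e:6; rest ⊤}

Merge at B6: IN[B6] = OUT[B5] = {a: ⊤, b: ⊤, c: 3, d: ⊤, e: 6, f: ⊤}

Answer: {a: ⊤, b: ⊤, c: 3, d: ⊤, e: 6, f: ⊤}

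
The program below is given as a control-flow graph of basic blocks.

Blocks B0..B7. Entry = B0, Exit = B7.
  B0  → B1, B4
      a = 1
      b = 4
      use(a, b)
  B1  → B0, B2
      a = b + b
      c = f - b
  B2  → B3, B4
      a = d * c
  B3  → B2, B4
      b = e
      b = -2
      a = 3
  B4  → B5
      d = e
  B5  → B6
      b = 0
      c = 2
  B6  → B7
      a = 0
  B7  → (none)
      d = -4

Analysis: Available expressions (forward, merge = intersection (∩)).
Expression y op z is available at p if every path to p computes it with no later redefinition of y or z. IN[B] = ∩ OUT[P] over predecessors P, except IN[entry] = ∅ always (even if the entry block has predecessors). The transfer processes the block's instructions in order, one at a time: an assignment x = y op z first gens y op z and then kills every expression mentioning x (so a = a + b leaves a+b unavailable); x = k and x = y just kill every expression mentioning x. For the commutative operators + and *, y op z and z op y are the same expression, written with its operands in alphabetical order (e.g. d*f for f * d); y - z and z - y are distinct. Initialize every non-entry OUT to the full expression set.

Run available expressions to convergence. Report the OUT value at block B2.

Per-block solution:
  B0: | IN={} | OUT={}
  B1: | IN={} | OUT={b+b, f-b}
  B2: | IN={} | OUT={c*d}
  B3: | IN={c*d} | OUT={c*d}
  B4: | IN={} | OUT={}
  B5: | IN={} | OUT={}
  B6: | IN={} | OUT={}
  B7: | IN={} | OUT={}

Merge at B2: IN[B2] = OUT[B1] ∩ OUT[B3] = {}
Applying B2's transfer function to that IN value gives OUT[B2] (row B2 above).

Answer: {c*d}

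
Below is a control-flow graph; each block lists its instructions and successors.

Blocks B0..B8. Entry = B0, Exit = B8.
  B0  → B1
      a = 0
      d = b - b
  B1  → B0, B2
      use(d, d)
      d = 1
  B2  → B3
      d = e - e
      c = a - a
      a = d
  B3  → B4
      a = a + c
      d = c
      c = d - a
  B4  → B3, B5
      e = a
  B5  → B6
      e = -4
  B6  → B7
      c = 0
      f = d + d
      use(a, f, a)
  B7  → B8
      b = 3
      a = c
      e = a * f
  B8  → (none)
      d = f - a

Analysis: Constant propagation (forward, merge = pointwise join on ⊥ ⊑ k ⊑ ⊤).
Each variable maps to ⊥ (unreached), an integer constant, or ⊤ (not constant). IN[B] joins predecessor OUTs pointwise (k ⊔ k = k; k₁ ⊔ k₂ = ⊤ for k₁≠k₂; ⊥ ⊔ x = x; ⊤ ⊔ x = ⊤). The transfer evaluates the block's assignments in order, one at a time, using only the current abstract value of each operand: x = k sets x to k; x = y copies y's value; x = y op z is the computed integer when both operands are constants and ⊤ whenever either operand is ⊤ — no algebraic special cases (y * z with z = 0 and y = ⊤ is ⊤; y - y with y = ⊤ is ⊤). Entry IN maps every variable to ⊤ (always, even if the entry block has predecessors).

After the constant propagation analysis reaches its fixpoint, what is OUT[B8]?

Converged values:
  B0:   IN=(all ⊤)   OUT={a:0; rest ⊤}
  B1:   IN={a:0; rest ⊤}   OUT={a:0, d:1; rest ⊤}
  B2:   IN={a:0, d:1; rest ⊤}   OUT={c:0; rest ⊤}
  B3:   IN=(all ⊤)   OUT=(all ⊤)
  B4:   IN=(all ⊤)   OUT=(all ⊤)
  B5:   IN=(all ⊤)   OUT={e:-4; rest ⊤}
  B6:   IN={e:-4; rest ⊤}   OUT={c:0, e:-4; rest ⊤}
  B7:   IN={c:0, e:-4; rest ⊤}   OUT={a:0, b:3, c:0; rest ⊤}
  B8:   IN={a:0, b:3, c:0; rest ⊤}   OUT={a:0, b:3, c:0; rest ⊤}

Merge at B8: IN[B8] = OUT[B7] = {a: 0, b: 3, c: 0, d: ⊤, e: ⊤, f: ⊤}
Applying B8's transfer function to that IN value gives OUT[B8] (row B8 above).

Answer: {a: 0, b: 3, c: 0, d: ⊤, e: ⊤, f: ⊤}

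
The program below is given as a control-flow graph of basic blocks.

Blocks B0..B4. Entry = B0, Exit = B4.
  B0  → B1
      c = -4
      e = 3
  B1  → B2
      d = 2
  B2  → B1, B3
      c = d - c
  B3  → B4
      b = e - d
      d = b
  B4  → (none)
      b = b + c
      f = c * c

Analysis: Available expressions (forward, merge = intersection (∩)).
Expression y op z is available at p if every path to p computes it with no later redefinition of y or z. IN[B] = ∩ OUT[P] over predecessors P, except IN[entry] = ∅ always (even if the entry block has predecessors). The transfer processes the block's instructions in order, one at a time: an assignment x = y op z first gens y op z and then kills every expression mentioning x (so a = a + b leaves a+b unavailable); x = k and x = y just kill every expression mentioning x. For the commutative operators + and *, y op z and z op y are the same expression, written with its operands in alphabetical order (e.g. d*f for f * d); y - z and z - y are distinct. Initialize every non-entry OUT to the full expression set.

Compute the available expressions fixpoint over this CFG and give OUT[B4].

Per-block solution:
  B0: | IN={} | OUT={}
  B1: | IN={} | OUT={}
  B2: | IN={} | OUT={}
  B3: | IN={} | OUT={}
  B4: | IN={} | OUT={c*c}

Merge at B4: IN[B4] = OUT[B3] = {}
Applying B4's transfer function to that IN value gives OUT[B4] (row B4 above).

Answer: {c*c}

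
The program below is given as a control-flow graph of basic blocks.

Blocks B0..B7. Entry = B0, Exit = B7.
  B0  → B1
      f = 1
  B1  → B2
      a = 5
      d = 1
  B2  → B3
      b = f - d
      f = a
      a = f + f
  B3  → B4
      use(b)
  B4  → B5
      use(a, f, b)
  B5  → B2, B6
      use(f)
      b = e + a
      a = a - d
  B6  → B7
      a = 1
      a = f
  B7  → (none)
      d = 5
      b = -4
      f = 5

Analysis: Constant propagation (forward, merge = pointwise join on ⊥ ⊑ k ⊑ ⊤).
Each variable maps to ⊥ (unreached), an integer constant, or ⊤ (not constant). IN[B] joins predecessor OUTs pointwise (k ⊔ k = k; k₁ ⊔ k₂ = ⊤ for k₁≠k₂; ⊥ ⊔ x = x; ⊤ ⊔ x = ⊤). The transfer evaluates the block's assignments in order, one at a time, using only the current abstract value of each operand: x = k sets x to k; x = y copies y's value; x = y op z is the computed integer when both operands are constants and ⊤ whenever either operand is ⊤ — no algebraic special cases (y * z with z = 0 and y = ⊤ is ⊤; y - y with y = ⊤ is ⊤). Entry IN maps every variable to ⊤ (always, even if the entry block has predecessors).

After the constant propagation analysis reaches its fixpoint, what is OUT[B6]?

Fixpoint table:
  B0: | IN=(all ⊤) | OUT={f:1; rest ⊤}
  B1: | IN={f:1; rest ⊤} | OUT={a:5, d:1, f:1; rest ⊤}
  B2: | IN={d:1; rest ⊤} | OUT={d:1; rest ⊤}
  B3: | IN={d:1; rest ⊤} | OUT={d:1; rest ⊤}
  B4: | IN={d:1; rest ⊤} | OUT={d:1; rest ⊤}
  B5: | IN={d:1; rest ⊤} | OUT={d:1; rest ⊤}
  B6: | IN={d:1; rest ⊤} | OUT={d:1; rest ⊤}
  B7: | IN={d:1; rest ⊤} | OUT={b:-4, d:5, f:5; rest ⊤}

Merge at B6: IN[B6] = OUT[B5] = {a: ⊤, b: ⊤, c: ⊤, d: 1, e: ⊤, f: ⊤}
Applying B6's transfer function to that IN value gives OUT[B6] (row B6 above).

Answer: {a: ⊤, b: ⊤, c: ⊤, d: 1, e: ⊤, f: ⊤}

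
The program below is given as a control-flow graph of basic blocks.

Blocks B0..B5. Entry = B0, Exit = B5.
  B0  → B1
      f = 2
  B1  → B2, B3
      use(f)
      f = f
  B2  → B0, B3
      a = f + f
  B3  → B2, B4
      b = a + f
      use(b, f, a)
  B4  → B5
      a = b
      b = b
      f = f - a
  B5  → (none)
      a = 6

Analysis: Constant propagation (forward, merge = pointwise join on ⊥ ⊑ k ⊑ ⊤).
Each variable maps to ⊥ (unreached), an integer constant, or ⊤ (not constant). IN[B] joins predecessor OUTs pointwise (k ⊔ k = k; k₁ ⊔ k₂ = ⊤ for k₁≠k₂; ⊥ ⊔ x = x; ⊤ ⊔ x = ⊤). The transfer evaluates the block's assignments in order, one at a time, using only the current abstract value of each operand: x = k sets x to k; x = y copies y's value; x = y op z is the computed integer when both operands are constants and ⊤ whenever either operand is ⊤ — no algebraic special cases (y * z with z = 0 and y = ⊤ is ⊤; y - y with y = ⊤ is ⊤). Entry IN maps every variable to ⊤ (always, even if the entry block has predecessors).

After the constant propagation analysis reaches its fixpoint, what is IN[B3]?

Answer: {a: ⊤, b: ⊤, c: ⊤, d: ⊤, e: ⊤, f: 2}

Trace:
Per-block solution:
  B0:  IN=(all ⊤)  OUT={f:2; rest ⊤}
  B1:  IN={f:2; rest ⊤}  OUT={f:2; rest ⊤}
  B2:  IN={f:2; rest ⊤}  OUT={a:4, f:2; rest ⊤}
  B3:  IN={f:2; rest ⊤}  OUT={f:2; rest ⊤}
  B4:  IN={f:2; rest ⊤}  OUT=(all ⊤)
  B5:  IN=(all ⊤)  OUT={a:6; rest ⊤}

Merge at B3: IN[B3] = OUT[B1] ⊔ OUT[B2] = {a: ⊤, b: ⊤, c: ⊤, d: ⊤, e: ⊤, f: 2}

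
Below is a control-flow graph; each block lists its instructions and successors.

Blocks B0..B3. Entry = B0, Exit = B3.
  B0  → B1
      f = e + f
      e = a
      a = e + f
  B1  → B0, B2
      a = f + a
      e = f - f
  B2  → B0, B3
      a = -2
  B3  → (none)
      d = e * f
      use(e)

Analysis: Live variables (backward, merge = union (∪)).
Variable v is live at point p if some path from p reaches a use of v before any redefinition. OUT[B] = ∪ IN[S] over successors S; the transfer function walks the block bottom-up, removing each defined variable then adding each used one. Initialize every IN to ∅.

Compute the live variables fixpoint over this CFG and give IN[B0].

Answer: {a, e, f}

Trace:
Converged values:
  B0: | IN={a, e, f} | OUT={a, f}
  B1: | IN={a, f} | OUT={a, e, f}
  B2: | IN={e, f} | OUT={a, e, f}
  B3: | IN={e, f} | OUT={}

Merge at B0: OUT[B0] = IN[B1] = {a, f}
Applying B0's transfer function to that OUT value gives IN[B0] (row B0 above).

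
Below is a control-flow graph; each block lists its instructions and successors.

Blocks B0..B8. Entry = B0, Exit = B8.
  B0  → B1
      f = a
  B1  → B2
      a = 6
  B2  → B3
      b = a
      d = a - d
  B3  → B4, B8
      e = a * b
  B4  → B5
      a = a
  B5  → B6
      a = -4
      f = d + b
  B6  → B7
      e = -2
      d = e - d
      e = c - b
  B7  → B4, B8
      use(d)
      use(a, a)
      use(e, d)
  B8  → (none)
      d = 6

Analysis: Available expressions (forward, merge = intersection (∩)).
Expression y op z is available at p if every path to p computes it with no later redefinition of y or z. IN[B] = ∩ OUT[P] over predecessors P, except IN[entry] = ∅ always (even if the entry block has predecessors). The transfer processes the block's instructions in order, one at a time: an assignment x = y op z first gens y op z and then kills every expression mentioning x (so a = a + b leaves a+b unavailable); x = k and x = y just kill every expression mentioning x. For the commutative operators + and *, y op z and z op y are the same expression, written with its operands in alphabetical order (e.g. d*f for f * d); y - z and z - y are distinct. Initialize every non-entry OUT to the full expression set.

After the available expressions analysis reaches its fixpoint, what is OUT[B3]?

Per-block solution:
  B0:   IN={}   OUT={}
  B1:   IN={}   OUT={}
  B2:   IN={}   OUT={}
  B3:   IN={}   OUT={a*b}
  B4:   IN={}   OUT={}
  B5:   IN={}   OUT={b+d}
  B6:   IN={b+d}   OUT={c-b}
  B7:   IN={c-b}   OUT={c-b}
  B8:   IN={}   OUT={}

Merge at B3: IN[B3] = OUT[B2] = {}
Applying B3's transfer function to that IN value gives OUT[B3] (row B3 above).

Answer: {a*b}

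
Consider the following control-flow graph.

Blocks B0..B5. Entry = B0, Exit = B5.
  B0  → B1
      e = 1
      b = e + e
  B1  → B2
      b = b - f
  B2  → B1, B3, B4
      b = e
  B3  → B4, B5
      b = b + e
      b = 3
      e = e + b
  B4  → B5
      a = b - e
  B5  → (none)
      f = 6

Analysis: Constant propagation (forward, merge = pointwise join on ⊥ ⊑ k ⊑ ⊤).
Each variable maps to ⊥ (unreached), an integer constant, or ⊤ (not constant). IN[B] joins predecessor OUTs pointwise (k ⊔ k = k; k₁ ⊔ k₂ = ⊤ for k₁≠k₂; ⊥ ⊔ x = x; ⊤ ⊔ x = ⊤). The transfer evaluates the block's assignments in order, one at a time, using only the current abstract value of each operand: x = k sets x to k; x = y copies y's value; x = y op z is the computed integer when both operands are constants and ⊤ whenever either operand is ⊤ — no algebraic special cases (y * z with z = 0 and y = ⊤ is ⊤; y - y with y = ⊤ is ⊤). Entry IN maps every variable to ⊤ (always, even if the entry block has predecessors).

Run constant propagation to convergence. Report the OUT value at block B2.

Answer: {a: ⊤, b: 1, c: ⊤, d: ⊤, e: 1, f: ⊤}

Derivation:
Fixpoint table:
  B0:   IN=(all ⊤)   OUT={b:2, e:1; rest ⊤}
  B1:   IN={e:1; rest ⊤}   OUT={e:1; rest ⊤}
  B2:   IN={e:1; rest ⊤}   OUT={b:1, e:1; rest ⊤}
  B3:   IN={b:1, e:1; rest ⊤}   OUT={b:3, e:4; rest ⊤}
  B4:   IN=(all ⊤)   OUT=(all ⊤)
  B5:   IN=(all ⊤)   OUT={f:6; rest ⊤}

Merge at B2: IN[B2] = OUT[B1] = {a: ⊤, b: ⊤, c: ⊤, d: ⊤, e: 1, f: ⊤}
Applying B2's transfer function to that IN value gives OUT[B2] (row B2 above).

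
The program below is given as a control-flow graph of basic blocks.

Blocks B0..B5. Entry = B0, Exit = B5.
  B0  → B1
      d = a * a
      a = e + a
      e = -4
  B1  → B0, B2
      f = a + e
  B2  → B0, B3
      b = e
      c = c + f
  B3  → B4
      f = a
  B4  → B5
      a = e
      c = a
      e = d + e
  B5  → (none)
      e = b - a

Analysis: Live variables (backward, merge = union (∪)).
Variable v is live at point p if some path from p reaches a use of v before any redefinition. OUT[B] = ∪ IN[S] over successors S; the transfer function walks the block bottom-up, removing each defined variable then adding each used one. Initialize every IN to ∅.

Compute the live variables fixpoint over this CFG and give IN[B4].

Per-block solution:
  B0:  IN={a, c, e}  OUT={a, c, d, e}
  B1:  IN={a, c, d, e}  OUT={a, c, d, e, f}
  B2:  IN={a, c, d, e, f}  OUT={a, b, c, d, e}
  B3:  IN={a, b, d, e}  OUT={b, d, e}
  B4:  IN={b, d, e}  OUT={a, b}
  B5:  IN={a, b}  OUT={}

Merge at B4: OUT[B4] = IN[B5] = {a, b}
Applying B4's transfer function to that OUT value gives IN[B4] (row B4 above).

Answer: {b, d, e}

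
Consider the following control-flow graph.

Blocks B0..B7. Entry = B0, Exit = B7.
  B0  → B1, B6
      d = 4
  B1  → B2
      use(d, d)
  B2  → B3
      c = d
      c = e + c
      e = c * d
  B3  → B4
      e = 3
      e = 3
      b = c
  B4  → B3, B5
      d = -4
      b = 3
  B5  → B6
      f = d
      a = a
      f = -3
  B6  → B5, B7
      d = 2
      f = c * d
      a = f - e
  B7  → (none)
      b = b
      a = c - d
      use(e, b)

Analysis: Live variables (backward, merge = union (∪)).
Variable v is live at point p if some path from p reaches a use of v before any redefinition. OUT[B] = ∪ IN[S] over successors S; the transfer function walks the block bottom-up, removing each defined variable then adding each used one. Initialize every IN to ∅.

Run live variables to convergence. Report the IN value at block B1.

Answer: {a, d, e}

Derivation:
Fixpoint table:
  B0:  IN={a, b, c, e}  OUT={a, b, c, d, e}
  B1:  IN={a, d, e}  OUT={a, d, e}
  B2:  IN={a, d, e}  OUT={a, c}
  B3:  IN={a, c}  OUT={a, c, e}
  B4:  IN={a, c, e}  OUT={a, b, c, d, e}
  B5:  IN={a, b, c, d, e}  OUT={b, c, e}
  B6:  IN={b, c, e}  OUT={a, b, c, d, e}
  B7:  IN={b, c, d, e}  OUT={}

Merge at B1: OUT[B1] = IN[B2] = {a, d, e}
Applying B1's transfer function to that OUT value gives IN[B1] (row B1 above).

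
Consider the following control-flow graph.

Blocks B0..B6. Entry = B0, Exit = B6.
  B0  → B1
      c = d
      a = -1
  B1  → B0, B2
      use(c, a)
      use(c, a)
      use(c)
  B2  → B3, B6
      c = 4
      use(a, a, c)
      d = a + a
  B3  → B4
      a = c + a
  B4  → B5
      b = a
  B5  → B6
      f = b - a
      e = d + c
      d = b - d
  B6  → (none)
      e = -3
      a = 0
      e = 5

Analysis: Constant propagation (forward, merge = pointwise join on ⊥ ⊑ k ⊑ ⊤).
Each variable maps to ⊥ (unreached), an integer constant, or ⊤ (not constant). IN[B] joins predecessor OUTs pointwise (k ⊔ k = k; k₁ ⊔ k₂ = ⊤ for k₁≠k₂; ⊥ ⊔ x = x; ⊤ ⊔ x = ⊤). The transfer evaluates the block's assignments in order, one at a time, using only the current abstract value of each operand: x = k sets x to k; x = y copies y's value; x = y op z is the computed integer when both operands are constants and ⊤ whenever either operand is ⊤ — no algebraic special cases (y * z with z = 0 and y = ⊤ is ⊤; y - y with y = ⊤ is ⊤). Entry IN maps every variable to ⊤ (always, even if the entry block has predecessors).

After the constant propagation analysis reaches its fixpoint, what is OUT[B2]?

Answer: {a: -1, b: ⊤, c: 4, d: -2, e: ⊤, f: ⊤}

Trace:
Per-block solution:
  B0: | IN=(all ⊤) | OUT={a:-1; rest ⊤}
  B1: | IN={a:-1; rest ⊤} | OUT={a:-1; rest ⊤}
  B2: | IN={a:-1; rest ⊤} | OUT={a:-1, c:4, d:-2; rest ⊤}
  B3: | IN={a:-1, c:4, d:-2; rest ⊤} | OUT={a:3, c:4, d:-2; rest ⊤}
  B4: | IN={a:3, c:4, d:-2; rest ⊤} | OUT={a:3, b:3, c:4, d:-2; rest ⊤}
  B5: | IN={a:3, b:3, c:4, d:-2; rest ⊤} | OUT={a:3, b:3, c:4, d:5, e:2, f:0; rest ⊤}
  B6: | IN={c:4; rest ⊤} | OUT={a:0, c:4, e:5; rest ⊤}

Merge at B2: IN[B2] = OUT[B1] = {a: -1, b: ⊤, c: ⊤, d: ⊤, e: ⊤, f: ⊤}
Applying B2's transfer function to that IN value gives OUT[B2] (row B2 above).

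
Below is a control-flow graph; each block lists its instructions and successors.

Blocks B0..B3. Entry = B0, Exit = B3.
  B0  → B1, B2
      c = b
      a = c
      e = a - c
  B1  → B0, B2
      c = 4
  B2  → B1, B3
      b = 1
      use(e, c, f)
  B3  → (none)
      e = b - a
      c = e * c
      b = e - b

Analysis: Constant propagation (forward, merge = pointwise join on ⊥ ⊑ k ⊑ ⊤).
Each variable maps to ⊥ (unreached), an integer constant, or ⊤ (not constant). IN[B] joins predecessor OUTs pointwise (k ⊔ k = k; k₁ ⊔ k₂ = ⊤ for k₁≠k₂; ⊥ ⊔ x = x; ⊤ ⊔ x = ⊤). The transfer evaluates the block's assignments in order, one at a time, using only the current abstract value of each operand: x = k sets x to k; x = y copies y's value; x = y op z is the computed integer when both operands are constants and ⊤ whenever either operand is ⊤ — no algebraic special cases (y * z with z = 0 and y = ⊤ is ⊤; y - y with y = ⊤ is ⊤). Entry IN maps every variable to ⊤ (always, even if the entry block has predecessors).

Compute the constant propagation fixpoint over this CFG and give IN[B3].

Converged values:
  B0:  IN=(all ⊤)  OUT=(all ⊤)
  B1:  IN=(all ⊤)  OUT={c:4; rest ⊤}
  B2:  IN=(all ⊤)  OUT={b:1; rest ⊤}
  B3:  IN={b:1; rest ⊤}  OUT=(all ⊤)

Merge at B3: IN[B3] = OUT[B2] = {a: ⊤, b: 1, c: ⊤, d: ⊤, e: ⊤, f: ⊤}

Answer: {a: ⊤, b: 1, c: ⊤, d: ⊤, e: ⊤, f: ⊤}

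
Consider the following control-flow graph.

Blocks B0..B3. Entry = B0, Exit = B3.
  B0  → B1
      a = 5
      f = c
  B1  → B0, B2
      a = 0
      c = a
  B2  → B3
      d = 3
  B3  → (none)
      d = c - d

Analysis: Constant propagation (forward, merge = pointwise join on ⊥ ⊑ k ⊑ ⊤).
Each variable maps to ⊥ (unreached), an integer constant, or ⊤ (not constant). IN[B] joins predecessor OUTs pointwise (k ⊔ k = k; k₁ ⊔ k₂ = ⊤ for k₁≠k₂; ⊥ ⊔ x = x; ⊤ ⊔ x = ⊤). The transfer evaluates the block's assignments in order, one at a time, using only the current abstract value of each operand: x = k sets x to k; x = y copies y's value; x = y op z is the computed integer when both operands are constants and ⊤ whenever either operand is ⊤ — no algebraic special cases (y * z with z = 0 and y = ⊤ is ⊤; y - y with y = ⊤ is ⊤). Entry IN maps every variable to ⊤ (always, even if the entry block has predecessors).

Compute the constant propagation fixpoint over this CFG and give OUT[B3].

Answer: {a: 0, b: ⊤, c: 0, d: -3, e: ⊤, f: ⊤}

Working:
Converged values:
  B0:  IN=(all ⊤)  OUT={a:5; rest ⊤}
  B1:  IN={a:5; rest ⊤}  OUT={a:0, c:0; rest ⊤}
  B2:  IN={a:0, c:0; rest ⊤}  OUT={a:0, c:0, d:3; rest ⊤}
  B3:  IN={a:0, c:0, d:3; rest ⊤}  OUT={a:0, c:0, d:-3; rest ⊤}

Merge at B3: IN[B3] = OUT[B2] = {a: 0, b: ⊤, c: 0, d: 3, e: ⊤, f: ⊤}
Applying B3's transfer function to that IN value gives OUT[B3] (row B3 above).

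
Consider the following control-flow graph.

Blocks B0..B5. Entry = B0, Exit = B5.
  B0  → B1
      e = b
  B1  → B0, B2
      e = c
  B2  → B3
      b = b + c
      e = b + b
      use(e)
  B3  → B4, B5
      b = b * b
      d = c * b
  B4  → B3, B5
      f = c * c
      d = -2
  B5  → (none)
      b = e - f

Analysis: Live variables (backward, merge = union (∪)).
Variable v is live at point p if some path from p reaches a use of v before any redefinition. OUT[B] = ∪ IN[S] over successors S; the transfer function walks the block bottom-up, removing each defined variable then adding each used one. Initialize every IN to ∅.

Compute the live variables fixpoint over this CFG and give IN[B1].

Fixpoint table:
  B0:  IN={b, c, f}  OUT={b, c, f}
  B1:  IN={b, c, f}  OUT={b, c, f}
  B2:  IN={b, c, f}  OUT={b, c, e, f}
  B3:  IN={b, c, e, f}  OUT={b, c, e, f}
  B4:  IN={b, c, e}  OUT={b, c, e, f}
  B5:  IN={e, f}  OUT={}

Merge at B1: OUT[B1] = IN[B0] ⊔ IN[B2] = {b, c, f}
Applying B1's transfer function to that OUT value gives IN[B1] (row B1 above).

Answer: {b, c, f}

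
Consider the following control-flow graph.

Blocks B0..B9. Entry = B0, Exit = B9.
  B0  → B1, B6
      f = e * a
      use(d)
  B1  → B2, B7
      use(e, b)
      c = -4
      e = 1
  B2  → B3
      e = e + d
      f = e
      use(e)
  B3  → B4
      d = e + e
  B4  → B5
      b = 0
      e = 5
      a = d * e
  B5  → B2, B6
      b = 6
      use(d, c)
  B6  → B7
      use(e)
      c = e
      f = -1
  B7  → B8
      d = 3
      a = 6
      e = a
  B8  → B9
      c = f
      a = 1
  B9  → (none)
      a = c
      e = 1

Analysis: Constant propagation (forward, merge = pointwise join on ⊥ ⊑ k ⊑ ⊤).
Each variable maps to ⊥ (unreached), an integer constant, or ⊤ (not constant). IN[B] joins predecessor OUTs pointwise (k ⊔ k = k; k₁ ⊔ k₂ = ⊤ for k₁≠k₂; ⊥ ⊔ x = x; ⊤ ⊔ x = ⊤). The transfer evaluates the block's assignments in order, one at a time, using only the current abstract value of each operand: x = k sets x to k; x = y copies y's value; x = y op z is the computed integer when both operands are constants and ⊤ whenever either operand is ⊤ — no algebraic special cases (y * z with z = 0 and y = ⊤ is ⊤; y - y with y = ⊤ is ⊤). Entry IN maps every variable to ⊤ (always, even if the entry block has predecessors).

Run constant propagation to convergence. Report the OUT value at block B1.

Answer: {a: ⊤, b: ⊤, c: -4, d: ⊤, e: 1, f: ⊤}

Working:
Fixpoint table:
  B0:   IN=(all ⊤)   OUT=(all ⊤)
  B1:   IN=(all ⊤)   OUT={c:-4, e:1; rest ⊤}
  B2:   IN={c:-4; rest ⊤}   OUT={c:-4; rest ⊤}
  B3:   IN={c:-4; rest ⊤}   OUT={c:-4; rest ⊤}
  B4:   IN={c:-4; rest ⊤}   OUT={b:0, c:-4, e:5; rest ⊤}
  B5:   IN={b:0, c:-4, e:5; rest ⊤}   OUT={b:6, c:-4, e:5; rest ⊤}
  B6:   IN=(all ⊤)   OUT={f:-1; rest ⊤}
  B7:   IN=(all ⊤)   OUT={a:6, d:3, e:6; rest ⊤}
  B8:   IN={a:6, d:3, e:6; rest ⊤}   OUT={a:1, d:3, e:6; rest ⊤}
  B9:   IN={a:1, d:3, e:6; rest ⊤}   OUT={d:3, e:1; rest ⊤}

Merge at B1: IN[B1] = OUT[B0] = {a: ⊤, b: ⊤, c: ⊤, d: ⊤, e: ⊤, f: ⊤}
Applying B1's transfer function to that IN value gives OUT[B1] (row B1 above).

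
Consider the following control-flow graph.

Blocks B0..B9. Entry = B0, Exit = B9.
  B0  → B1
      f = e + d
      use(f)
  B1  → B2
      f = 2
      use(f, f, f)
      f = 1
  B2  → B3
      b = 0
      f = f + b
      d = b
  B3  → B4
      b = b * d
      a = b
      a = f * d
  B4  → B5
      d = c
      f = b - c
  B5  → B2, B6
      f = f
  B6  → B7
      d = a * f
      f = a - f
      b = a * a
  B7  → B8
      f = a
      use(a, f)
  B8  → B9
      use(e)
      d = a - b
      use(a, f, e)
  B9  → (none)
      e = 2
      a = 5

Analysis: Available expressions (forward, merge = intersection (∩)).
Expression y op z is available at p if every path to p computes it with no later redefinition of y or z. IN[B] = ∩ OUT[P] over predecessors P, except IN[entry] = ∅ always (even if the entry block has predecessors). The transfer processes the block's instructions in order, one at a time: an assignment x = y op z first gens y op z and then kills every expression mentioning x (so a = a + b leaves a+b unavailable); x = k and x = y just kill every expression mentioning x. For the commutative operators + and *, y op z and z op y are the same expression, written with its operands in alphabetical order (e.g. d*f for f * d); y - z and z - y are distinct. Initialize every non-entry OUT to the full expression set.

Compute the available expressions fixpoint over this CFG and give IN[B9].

Converged values:
  B0:  IN={}  OUT={d+e}
  B1:  IN={d+e}  OUT={d+e}
  B2:  IN={}  OUT={}
  B3:  IN={}  OUT={d*f}
  B4:  IN={d*f}  OUT={b-c}
  B5:  IN={b-c}  OUT={b-c}
  B6:  IN={b-c}  OUT={a*a}
  B7:  IN={a*a}  OUT={a*a}
  B8:  IN={a*a}  OUT={a*a, a-b}
  B9:  IN={a*a, a-b}  OUT={}

Merge at B9: IN[B9] = OUT[B8] = {a*a, a-b}

Answer: {a*a, a-b}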